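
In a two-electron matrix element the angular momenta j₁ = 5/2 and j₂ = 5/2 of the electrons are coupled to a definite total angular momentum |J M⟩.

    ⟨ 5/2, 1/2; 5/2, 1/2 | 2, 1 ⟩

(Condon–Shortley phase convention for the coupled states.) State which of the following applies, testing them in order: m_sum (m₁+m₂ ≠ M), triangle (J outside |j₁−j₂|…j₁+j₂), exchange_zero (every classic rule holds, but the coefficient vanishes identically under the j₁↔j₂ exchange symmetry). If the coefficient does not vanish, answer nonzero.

m-sum: m₁+m₂ = 1/2+1/2 = 1, M = 1  ✓
triangle: |j₁−j₂| = 0 ≤ J = 2 ≤ j₁+j₂ = 5  ✓
exchange: j₁=j₂ and m₁=m₂, and (−1)^(j₁+j₂−J) = (−1)^3 = −1 forces ⟨j₁m₁;j₂m₂|JM⟩ = −⟨j₂m₂;j₁m₁|JM⟩ = −⟨j₁m₁;j₂m₂|JM⟩ ⇒ the coefficient vanishes identically
Racah sum check: Σ_k collapses to 0 ⇒ CG = 0

exchange_zero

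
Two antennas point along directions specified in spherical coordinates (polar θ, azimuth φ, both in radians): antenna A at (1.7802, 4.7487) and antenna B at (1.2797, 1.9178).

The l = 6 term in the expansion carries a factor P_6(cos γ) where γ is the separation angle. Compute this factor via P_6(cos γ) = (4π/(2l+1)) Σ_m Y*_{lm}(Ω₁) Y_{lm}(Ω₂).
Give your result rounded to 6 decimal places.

Addition theorem: P_6(cos γ) = (4π/13) Σ_m Y*_{lm}(Ω₁) Y_{lm}(Ω₂), m = −6…6:
  m=-6: (-0.413123-0.091457i) × (+0.182622+0.325547i) = -0.045672-0.151193i  (running Σ = -0.045672-0.151193i)
  m=-5: (-0.056244+0.306380i) × (-0.382195+0.063335i) = +0.002092-0.120659i  (running Σ = -0.043580-0.271852i)
  m=-4: (-0.169556-0.024802i) × (-0.005129+0.027747i) = +0.001558-0.004578i  (running Σ = -0.042022-0.276430i)
  m=-3: (-0.034784+0.318047i) × (-0.296932-0.173892i) = +0.065634-0.088390i  (running Σ = +0.023612-0.364820i)
  m=-2: (-0.088203-0.006417i) × (+0.059448-0.049467i) = -0.005561+0.003982i  (running Σ = +0.018051-0.360838i)
  m=-1: (-0.011450+0.315204i) × (-0.106034-0.293207i) = +0.093634-0.030065i  (running Σ = +0.111685-0.390903i)
  m=0: (-0.065619-0.000000i) × (+0.104302+0.000000i) = -0.006844-0.000000i  (running Σ = +0.104841-0.390903i)
  m=1: (+0.011450+0.315204i) × (+0.106034-0.293207i) = +0.093634+0.030065i  (running Σ = +0.198475-0.360838i)
  m=2: (-0.088203+0.006417i) × (+0.059448+0.049467i) = -0.005561-0.003982i  (running Σ = +0.192914-0.364820i)
  m=3: (+0.034784+0.318047i) × (+0.296932-0.173892i) = +0.065634+0.088390i  (running Σ = +0.258548-0.276430i)
  m=4: (-0.169556+0.024802i) × (-0.005129-0.027747i) = +0.001558+0.004578i  (running Σ = +0.260106-0.271852i)
  m=5: (+0.056244+0.306380i) × (+0.382195+0.063335i) = +0.002092+0.120659i  (running Σ = +0.262198-0.151193i)
  m=6: (-0.413123+0.091457i) × (+0.182622-0.325547i) = -0.045672+0.151193i  (running Σ = +0.216526-0.000000i)
Total Σ_m = +0.216526-0.000000i. Multiply by 0.966644: +0.209304-0.000000i. P_6(cos γ) = 0.209304

0.209304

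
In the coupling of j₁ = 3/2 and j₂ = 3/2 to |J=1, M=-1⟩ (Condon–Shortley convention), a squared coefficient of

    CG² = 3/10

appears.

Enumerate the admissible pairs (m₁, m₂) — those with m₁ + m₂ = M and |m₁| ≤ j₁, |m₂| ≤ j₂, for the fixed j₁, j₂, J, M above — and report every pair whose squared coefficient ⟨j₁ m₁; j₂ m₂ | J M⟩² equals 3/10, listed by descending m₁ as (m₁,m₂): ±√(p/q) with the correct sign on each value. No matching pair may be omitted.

(1/2,-3/2): +√(3/10); (-3/2,1/2): +√(3/10)

Admissible pairs with m₁+m₂ = M = -1: (-3/2,1/2), (-1/2,-1/2), (1/2,-3/2)
  (m₁,m₂)=(1/2,-3/2): CG² = 3/10, CG = +√(3/10)   ← matches the target
  (m₁,m₂)=(-1/2,-1/2): CG² = 2/5, CG = −√(2/5)
  (m₁,m₂)=(-3/2,1/2): CG² = 3/10, CG = +√(3/10)   ← matches the target
Pairs with CG² = 3/10: (1/2,-3/2): +√(3/10); (-3/2,1/2): +√(3/10)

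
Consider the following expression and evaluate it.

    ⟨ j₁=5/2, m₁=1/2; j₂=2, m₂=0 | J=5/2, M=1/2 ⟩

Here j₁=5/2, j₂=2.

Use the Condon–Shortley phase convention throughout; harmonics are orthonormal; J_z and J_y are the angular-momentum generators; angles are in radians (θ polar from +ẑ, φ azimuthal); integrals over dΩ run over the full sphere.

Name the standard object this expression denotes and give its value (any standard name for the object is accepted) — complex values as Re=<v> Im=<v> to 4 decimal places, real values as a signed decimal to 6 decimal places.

This is a Clebsch–Gordan (vector-coupling) coefficient.
triangle: 2!×3!×2!/8! = 24/40320
(j±m)!: 3!×2!×2!×2!×3!×2! = 576
prefactor² = (2J+1)×Δ×N² = 72/35
  k=0: +1/(0!×2!×2!×2!×1!×0!) = 1/8
  k=1: −1/(1!×1!×1!×1!×2!×1!) = -1/2
  k=2: +1/(2!×0!×0!×0!×3!×2!) = 1/24
Σ = -1/3  ⇒  CG² = 72/35×(-1/3)² = 8/35
CG = −√(8/35) = -0.478091

Clebsch–Gordan coefficient, −√(8/35) ≈ -0.478091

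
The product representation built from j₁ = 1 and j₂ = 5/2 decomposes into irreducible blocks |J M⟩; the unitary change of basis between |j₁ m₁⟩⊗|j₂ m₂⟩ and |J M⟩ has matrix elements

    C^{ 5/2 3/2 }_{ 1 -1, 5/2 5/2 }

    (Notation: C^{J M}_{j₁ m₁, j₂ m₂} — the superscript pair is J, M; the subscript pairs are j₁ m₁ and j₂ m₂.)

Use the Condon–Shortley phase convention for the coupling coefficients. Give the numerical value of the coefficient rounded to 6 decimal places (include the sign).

√[6·1!1!4!/7! · 0!2!5!0!4!1!] = √(1152/7)
  +(−1)^1/∏(1,0,1,4,0,0)! = -1/24  (running -1/24)
⟨..|..⟩ = √(1152/7)·(-1/24) = -0.534522

-0.534522  (= −√(2/7))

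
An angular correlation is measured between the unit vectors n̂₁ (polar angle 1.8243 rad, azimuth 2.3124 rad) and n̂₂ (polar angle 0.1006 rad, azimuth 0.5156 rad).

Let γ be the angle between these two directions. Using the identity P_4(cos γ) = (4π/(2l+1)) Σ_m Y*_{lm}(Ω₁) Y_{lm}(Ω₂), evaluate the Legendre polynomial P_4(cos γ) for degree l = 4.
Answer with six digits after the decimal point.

0.122663

Expand P_4 via completeness: Σ_{m} conj(Y_{4,m}) at Ω₁ times Y_{4,m} at Ω₂ —
  term(m=-4) = +0.000011+0.000014i   from Y*(Ω₁)=-0.382666+0.067729i, Y(Ω₂)=-0.000021-0.000040i
  term(m=-3) = -0.000225+0.000280i   from Y*(Ω₁)=-0.226006-0.173247i, Y(Ω₂)=+0.000030-0.001261i
  term(m=-2) = +0.003158+0.001533i   from Y*(Ω₁)=+0.015349+0.174785i, Y(Ω₂)=+0.010279-0.017164i
  term(m=-1) = -0.012237+0.053222i   from Y*(Ω₁)=-0.198588+0.216791i, Y(Ω₂)=+0.161603-0.091586i
  term(m=+0) = +0.106439+0.000000i   from Y*(Ω₁)=+0.132390-0.000000i, Y(Ω₂)=+0.803982+0.000000i
  term(m=+1) = -0.012237-0.053222i   from Y*(Ω₁)=+0.198588+0.216791i, Y(Ω₂)=-0.161603-0.091586i
  term(m=+2) = +0.003158-0.001533i   from Y*(Ω₁)=+0.015349-0.174785i, Y(Ω₂)=+0.010279+0.017164i
  term(m=+3) = -0.000225-0.000280i   from Y*(Ω₁)=+0.226006-0.173247i, Y(Ω₂)=-0.000030-0.001261i
  term(m=+4) = +0.000011-0.000014i   from Y*(Ω₁)=-0.382666-0.067729i, Y(Ω₂)=-0.000021+0.000040i
Total Σ_m = +0.087851-0.000000i. Multiply by 1.396263: +0.122663-0.000000i. P_4(cos γ) = 0.122663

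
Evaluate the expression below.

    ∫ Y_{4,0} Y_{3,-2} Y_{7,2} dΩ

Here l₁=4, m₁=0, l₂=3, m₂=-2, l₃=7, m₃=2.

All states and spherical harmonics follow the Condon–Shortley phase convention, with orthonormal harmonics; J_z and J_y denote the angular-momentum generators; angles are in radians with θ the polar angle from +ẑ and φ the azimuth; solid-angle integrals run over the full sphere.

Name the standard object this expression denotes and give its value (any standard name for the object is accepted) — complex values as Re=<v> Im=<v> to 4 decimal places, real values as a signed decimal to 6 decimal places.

Gaunt coefficient, +0.169123

This is a Gaunt coefficient — the integral of a triple product of spherical harmonics over the sphere.
Checks pass: Σm=0; 14 even; l₃=7∈[1,7].
(2·4+1)(2·3+1)(2·7+1) = 945
Δ: 0! 8! 6! / 15! → 1/45045
sum: t=0:+1/20736 = 1/20736
3j²(4 3 7; 0 0 0) = Δ·Π!·Σ² = 35/1287  (sign -1)
sum: t=0:+1/69120 = 1/69120
3j²(4 3 7; 0 -2 2) = Δ·Π!·Σ² = 2/143  (sign -1)
combine: 4πI² = 945·35/1287·2/143 = 7350/20449
take √, sign +1: I = 0.16912301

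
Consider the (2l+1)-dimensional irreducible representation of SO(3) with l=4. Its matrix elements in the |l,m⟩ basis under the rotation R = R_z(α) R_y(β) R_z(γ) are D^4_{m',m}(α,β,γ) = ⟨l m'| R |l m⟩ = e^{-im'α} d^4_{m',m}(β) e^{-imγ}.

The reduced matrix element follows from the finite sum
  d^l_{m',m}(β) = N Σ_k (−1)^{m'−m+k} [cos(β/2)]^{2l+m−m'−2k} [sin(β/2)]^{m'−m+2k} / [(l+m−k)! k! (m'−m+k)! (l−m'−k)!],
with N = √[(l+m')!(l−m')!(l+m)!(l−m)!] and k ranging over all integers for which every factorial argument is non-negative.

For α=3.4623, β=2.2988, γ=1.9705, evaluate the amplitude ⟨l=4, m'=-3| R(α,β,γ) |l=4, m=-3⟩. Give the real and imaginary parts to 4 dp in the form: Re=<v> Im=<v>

Re=0.0220 Im=0.0148

First d^4_{-3,-3}(β=2.2988), then the phase factors e^{-i(-3)α} and e^{-i(-3)γ}:
Half-angle: c=0.409035, s=0.912519. N=√(1·5040·1·5040)=5040.000000
k: max(0,(-3)−(-3))=0 … min(4+(-3),4−(-3))=1
  k=0: (−1)^0·5040.0000/(5040)·0.4090^8·0.9125^0 = +0.000784
  k=1: (−1)^1·5040.0000/(720)·0.4090^6·0.9125^2 = -0.027299
d^4_{-3,-3}(2.2988) = +0.000784 -0.027299 = -0.026515
Phases: e^{-i·(-3)·3.4623}=-0.571780-0.820407i, e^{-i·(-3)·1.9705}=+0.931717-0.363186i ⇒ D=+0.022026+0.014762i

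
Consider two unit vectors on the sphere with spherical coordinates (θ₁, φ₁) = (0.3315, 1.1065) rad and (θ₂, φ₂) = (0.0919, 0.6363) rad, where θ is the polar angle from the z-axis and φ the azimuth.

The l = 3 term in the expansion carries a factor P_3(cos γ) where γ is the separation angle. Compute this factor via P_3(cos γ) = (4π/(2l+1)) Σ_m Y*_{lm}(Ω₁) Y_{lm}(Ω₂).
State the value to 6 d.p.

Term-by-term m-sum for l=3 (normalisation 4π/7 = 1.795196):
  [-3]  conj(Y_{3,-3})(Ω₁) = -0.01416 - 0.00255j ; Y_{3,-3}(Ω₂) = -0.00011 - 0.00030j ; Δ = 0.00000 + 0.00000j
  [-2]  conj(Y_{3,-2})(Ω₁) = -0.06131 + 0.08197j ; Y_{3,-2}(Ω₂) = 0.00252 - 0.00819j ; Δ = 0.00052 + 0.00071j
  [-1]  conj(Y_{3,-1})(Ω₁) = 0.16346 + 0.32638j ; Y_{3,-1}(Ω₂) = 0.09441 - 0.06975j ; Δ = 0.03820 + 0.01941j
  [+0]  conj(Y_{3,0})(Ω₁) = 0.51883 + 0.00000j ; Y_{3,0}(Ω₂) = 0.72756 + 0.00000j ; Δ = 0.37748 + 0.00000j
  [+1]  conj(Y_{3,1})(Ω₁) = -0.16346 + 0.32638j ; Y_{3,1}(Ω₂) = -0.09441 - 0.06975j ; Δ = 0.03820 - 0.01941j
  [+2]  conj(Y_{3,2})(Ω₁) = -0.06131 - 0.08197j ; Y_{3,2}(Ω₂) = 0.00252 + 0.00819j ; Δ = 0.00052 - 0.00071j
  [+3]  conj(Y_{3,3})(Ω₁) = 0.01416 - 0.00255j ; Y_{3,3}(Ω₂) = 0.00011 - 0.00030j ; Δ = 0.00000 - 0.00000j
Total Σ_m = 0.45491 + 0.00000j. Multiply by 1.795196: 0.81666 + 0.00000j. P_3(cos γ) = 0.816658

0.816658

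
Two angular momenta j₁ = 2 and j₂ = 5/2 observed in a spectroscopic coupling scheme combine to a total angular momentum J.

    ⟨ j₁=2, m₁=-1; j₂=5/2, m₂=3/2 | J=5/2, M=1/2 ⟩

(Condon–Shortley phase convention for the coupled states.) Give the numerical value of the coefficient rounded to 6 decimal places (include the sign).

+0.414039

triangle: 2!·2!·3!/8! = 24/40320
(j±m)!: 1!·3!·4!·1!·3!·2! = 1728
prefactor² = (2J+1)·Δ·N² = 216/35
  k=1: −1/(1!·1!·2!·3!·0!·0!) = -1/12
  k=2: +1/(2!·0!·1!·2!·1!·1!) = 1/4
Σ = 1/6  ⇒  CG² = 216/35·(1/6)² = 6/35
CG = +√(6/35) = +0.414039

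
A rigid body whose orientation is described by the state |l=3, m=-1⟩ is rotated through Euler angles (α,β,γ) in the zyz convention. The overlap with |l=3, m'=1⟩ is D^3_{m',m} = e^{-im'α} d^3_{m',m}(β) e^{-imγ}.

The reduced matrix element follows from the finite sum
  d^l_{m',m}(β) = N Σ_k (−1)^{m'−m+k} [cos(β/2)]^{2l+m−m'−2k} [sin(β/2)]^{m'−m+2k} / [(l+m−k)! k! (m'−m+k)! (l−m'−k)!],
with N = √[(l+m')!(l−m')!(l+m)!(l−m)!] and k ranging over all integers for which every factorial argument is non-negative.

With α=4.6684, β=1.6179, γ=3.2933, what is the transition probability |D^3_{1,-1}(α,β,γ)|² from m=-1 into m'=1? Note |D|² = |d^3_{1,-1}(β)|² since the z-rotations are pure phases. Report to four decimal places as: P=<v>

D^3_{1,-1}(4.6684,1.6179,3.2933) = e^{-i·1·4.6684}·d^3_{1,-1}(1.6179)·e^{-i·-1·3.2933}. Compute d first:
c=cos(1.617900/2)=0.690259, s=sin(1.617900/2)=0.723563; N=√[24·2·2·24]=48.000000
Admissible k: 0..2 (factorial args all ≥0)
  k=0: (−1)^2·48.0000/(8)·0.6903^4·0.7236^2 = +0.713101
  k=1: (−1)^3·48.0000/(6)·0.6903^2·0.7236^4 = -1.044765
  k=2: (−1)^4·48.0000/(48)·0.6903^0·0.7236^6 = +0.143502
d^3_{1,-1}(1.6179) = +0.713101 -1.044765 +0.143502 = -0.188162
|D^3_{1,-1}|² = |d^3_{1,-1}(β)|² = (-0.188162)² = 0.035405 (the z-rotation phases have unit modulus)

P=0.0354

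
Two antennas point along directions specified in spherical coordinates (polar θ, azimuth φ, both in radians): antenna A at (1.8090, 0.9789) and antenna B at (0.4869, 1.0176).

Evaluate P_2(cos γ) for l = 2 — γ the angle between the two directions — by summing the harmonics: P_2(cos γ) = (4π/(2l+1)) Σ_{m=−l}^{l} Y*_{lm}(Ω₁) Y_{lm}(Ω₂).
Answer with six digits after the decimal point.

Addition theorem: P_2(cos γ) = (4π/5) Σ_m Y*_{lm}(Ω₁) Y_{lm}(Ω₂), m = −2…2:
  [-2]  conj(Y_{2,-2})(Ω₁) = -0.137669+0.337791i ; Y_{2,-2}(Ω₂) = -0.037875-0.075607i ; Δ = +0.030754-0.002385i
  [-1]  conj(Y_{2,-1})(Ω₁) = -0.098833-0.147007i ; Y_{2,-1}(Ω₂) = +0.167847-0.271812i ; Δ = -0.056547+0.002189i
  [+0]  conj(Y_{2,0})(Ω₁) = -0.262712-0.000000i ; Y_{2,0}(Ω₂) = +0.423647+0.000000i ; Δ = -0.111297-0.000000i
  [+1]  conj(Y_{2,1})(Ω₁) = +0.098833-0.147007i ; Y_{2,1}(Ω₂) = -0.167847-0.271812i ; Δ = -0.056547-0.002189i
  [+2]  conj(Y_{2,2})(Ω₁) = -0.137669-0.337791i ; Y_{2,2}(Ω₂) = -0.037875+0.075607i ; Δ = +0.030754+0.002385i
Total Σ_m = -0.162885+0.000000i. Multiply by 2.513274: -0.409373+0.000000i. P_2(cos γ) = -0.409373

-0.409373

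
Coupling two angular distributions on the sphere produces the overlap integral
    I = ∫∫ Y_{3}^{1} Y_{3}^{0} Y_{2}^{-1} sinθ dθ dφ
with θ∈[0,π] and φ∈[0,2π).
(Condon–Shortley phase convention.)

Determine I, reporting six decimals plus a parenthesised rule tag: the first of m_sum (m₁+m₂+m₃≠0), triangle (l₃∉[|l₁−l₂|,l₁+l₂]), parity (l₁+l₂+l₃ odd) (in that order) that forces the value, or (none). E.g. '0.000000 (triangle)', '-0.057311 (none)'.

m-sum 0 ✓  L=8 even ✓  0≤2≤6 ✓
Π(2lᵢ+1) = 7×7×5 = 245
triangle coeff Δ(3,3,2) = 1/3780
Σ_t [1,3]: t=1:−1/24 t=2:+1/4 t=3:−1/24 = 1/6
(3j)²=4/105 [(3 3 2; 0 0 0)], sign=+1
Σ_t [1,2]: t=1:−1/12 t=2:+1/8 = 1/24
(3j)²=1/210 [(3 3 2; 1 0 -1)], sign=-1
⇒ 4πI² = 2/45
I = (-1)√(2/45/(4π)) = -0.05947080
No selection rule forces the value: the integral is nonzero (none).

-0.059471 (none)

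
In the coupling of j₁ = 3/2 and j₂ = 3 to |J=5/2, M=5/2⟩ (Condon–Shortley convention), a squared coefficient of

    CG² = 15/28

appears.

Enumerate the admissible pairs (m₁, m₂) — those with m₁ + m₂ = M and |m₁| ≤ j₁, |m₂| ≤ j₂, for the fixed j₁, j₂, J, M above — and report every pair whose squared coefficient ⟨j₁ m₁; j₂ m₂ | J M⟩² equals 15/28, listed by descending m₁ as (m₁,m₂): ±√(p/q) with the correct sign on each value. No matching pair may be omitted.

Admissible pairs with m₁+m₂ = M = 5/2: (-1/2,3), (1/2,2), (3/2,1)
  (m₁,m₂)=(3/2,1): CG² = 3/28, CG = +√(3/28)
  (m₁,m₂)=(1/2,2): CG² = 5/14, CG = −√(5/14)
  (m₁,m₂)=(-1/2,3): CG² = 15/28, CG = +√(15/28)   ← matches the target
Pairs with CG² = 15/28: (-1/2,3): +√(15/28)

(-1/2,3): +√(15/28)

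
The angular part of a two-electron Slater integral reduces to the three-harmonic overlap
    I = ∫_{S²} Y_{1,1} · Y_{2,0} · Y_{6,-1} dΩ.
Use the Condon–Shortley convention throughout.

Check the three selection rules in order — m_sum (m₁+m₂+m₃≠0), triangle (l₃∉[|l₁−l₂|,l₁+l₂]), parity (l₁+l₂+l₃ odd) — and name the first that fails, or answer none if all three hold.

azimuthal sum: 1 + 0 − 1 = 0  ✓
l₃ must lie in [1,3]; have l₃=6  ✗
L = 1 + 2 + 6 = 9 (odd)

triangle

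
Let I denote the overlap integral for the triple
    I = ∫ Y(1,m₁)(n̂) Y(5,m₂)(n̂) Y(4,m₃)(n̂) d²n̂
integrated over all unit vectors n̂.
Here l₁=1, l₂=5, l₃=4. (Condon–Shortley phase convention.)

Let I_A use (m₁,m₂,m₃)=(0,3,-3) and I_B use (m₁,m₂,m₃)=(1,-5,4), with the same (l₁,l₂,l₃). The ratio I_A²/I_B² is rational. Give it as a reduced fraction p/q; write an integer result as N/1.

Shared (l₁,l₂,l₃)=(1,5,4): N and (l;000)² cancel in I_A²/I_B².
A: Δ = 2!·0!·8!/11! = 1/495; Racah Σ t=1..1: t=1:−1/5040 = -1/5040; ⇒ 3j(1 5 4; 0 3 -3)² = 16/495, sgn +1
B: Δ = 2!·0!·8!/11! = 1/495; Racah Σ t=0..0: t=0:+1/80640 = 1/80640; ⇒ 3j(1 5 4; 1 -5 4)² = 1/11, sgn +1
I_A²/I_B² = (16/495)/(1/11) = 16/45

16/45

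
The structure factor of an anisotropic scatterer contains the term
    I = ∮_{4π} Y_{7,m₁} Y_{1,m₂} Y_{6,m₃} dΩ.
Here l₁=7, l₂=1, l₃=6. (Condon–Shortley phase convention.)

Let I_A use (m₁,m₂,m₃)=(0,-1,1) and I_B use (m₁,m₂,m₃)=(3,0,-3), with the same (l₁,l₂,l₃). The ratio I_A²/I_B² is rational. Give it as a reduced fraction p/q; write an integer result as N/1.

Same 7,1,6: normalisation and zero-m 3j drop out of the ratio.
A: Δ: 2! 12! 0! / 15! → 1/1365; sum: t=0:+1/1209600 = 1/1209600; 3j²(7 1 6; 0 -1 1) = Δ·Π!·Σ² = 1/65  (sign -1)
B: Δ: 2! 12! 0! / 15! → 1/1365; sum: t=1:−1/2177280 = -1/2177280; 3j²(7 1 6; 3 0 -3) = Δ·Π!·Σ² = 8/273  (sign +1)
I_A²/I_B² = (1/65)/(8/273) = 21/40

21/40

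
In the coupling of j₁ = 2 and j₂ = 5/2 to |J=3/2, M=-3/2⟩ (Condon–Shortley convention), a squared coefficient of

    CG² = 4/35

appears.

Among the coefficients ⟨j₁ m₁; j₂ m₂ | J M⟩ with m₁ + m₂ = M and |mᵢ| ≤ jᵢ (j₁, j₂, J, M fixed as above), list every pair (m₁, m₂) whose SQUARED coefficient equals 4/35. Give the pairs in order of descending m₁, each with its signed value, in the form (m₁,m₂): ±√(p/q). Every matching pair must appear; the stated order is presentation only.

Admissible pairs with m₁+m₂ = M = -3/2: (-2,1/2), (-1,-1/2), (0,-3/2), (1,-5/2)
  (m₁,m₂)=(1,-5/2): CG² = 2/7, CG = +√(2/7)
  (m₁,m₂)=(0,-3/2): CG² = 12/35, CG = −√(12/35)
  (m₁,m₂)=(-1,-1/2): CG² = 9/35, CG = +√(9/35)
  (m₁,m₂)=(-2,1/2): CG² = 4/35, CG = −√(4/35)   ← matches the target
Pairs with CG² = 4/35: (-2,1/2): −√(4/35)

(-2,1/2): −√(4/35)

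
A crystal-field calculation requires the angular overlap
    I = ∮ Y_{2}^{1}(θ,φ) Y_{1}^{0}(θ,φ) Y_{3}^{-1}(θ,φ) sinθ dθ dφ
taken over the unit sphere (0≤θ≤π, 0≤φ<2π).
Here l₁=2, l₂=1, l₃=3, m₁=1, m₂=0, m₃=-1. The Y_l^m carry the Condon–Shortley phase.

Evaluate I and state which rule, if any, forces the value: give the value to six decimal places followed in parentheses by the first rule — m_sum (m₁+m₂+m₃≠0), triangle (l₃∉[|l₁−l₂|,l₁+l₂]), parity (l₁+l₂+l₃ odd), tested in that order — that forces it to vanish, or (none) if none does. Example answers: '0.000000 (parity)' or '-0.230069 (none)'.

-0.233597 (none)

Rules hold: Σm=0, L=6 even, 1≤3≤3.
N = 5·3·7 = 105
Δ = 0!·4!·2!/7! = 1/105
Racah Σ t=0..0: t=0:+1/4 = 1/4
⇒ 3j(2 1 3; 0 0 0)² = 3/35, sgn -1
Racah Σ t=0..0: t=0:+1/6 = 1/6
⇒ 3j(2 1 3; 1 0 -1)² = 8/105, sgn +1
4πI² = N·(3j₀)²·(3jₘ)² = 24/35
I = -1·√(0.685714/4π) = -0.23359668
No selection rule forces the value: the integral is nonzero (none).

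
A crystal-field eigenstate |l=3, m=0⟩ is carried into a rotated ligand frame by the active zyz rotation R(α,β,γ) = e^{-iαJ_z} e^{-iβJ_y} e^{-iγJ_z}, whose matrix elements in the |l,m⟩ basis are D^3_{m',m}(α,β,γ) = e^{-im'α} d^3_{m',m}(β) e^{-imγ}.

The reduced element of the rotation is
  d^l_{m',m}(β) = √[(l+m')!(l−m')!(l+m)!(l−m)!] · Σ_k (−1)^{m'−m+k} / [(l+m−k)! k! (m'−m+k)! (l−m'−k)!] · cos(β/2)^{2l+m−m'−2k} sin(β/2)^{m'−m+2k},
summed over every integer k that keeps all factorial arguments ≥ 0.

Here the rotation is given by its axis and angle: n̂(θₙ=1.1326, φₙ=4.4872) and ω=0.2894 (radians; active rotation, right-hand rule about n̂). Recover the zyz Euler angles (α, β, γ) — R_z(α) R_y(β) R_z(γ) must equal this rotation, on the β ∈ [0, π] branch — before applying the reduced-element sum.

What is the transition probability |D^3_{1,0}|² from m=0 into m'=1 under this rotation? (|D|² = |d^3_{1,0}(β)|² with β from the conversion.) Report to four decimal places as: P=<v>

P=0.1688

Axis–angle → zyz. n̂ = (sinθₙcosφₙ, sinθₙsinφₙ, cosθₙ) = (-0.202194, -0.882656, +0.424307), ω = 0.2894.
R = I cosω + sinω [n̂]ₓ + (1−cosω) n̂n̂ᵀ gives
  R = [+0.960115, -0.113666, -0.255458; +0.128509, +0.990813, +0.042127; +0.248322, -0.073276, +0.965902]
β = atan2(√(R₁₃²+R₂₃²), R₃₃) = 0.261891; α = atan2(R₂₃, R₁₃) mod 2π = 2.978154; γ = atan2(R₃₂, −R₃₁) mod 2π = 3.428532
D^3_{1,0}(2.9782,0.2619,3.4285) = e^{-i·1·2.9782}·d^3_{1,0}(0.2619)·e^{-i·0·3.4285}. Compute d first:
With c≡cos(β/2)=0.991439 and s≡sin(β/2)=0.130572, N=[24·2·6·6]^{1/2}=41.569219
k: max(0,(0)−(1))=0 … min(3+(0),3−(1))=2
  k=0: (−1)^1·41.5692/(12)·0.9914^5·0.1306^1 = -0.433281
  k=1: (−1)^2·41.5692/(4)·0.9914^3·0.1306^3 = +0.022545
  k=2: (−1)^3·41.5692/(12)·0.9914^1·0.1306^5 = -0.000130
d^3_{1,0}(0.2619) = -0.433281 +0.022545 -0.000130 = -0.410866
|D^3_{1,0}|² = |d^3_{1,0}(β)|² = (-0.410866)² = 0.168811 (the z-rotation phases have unit modulus)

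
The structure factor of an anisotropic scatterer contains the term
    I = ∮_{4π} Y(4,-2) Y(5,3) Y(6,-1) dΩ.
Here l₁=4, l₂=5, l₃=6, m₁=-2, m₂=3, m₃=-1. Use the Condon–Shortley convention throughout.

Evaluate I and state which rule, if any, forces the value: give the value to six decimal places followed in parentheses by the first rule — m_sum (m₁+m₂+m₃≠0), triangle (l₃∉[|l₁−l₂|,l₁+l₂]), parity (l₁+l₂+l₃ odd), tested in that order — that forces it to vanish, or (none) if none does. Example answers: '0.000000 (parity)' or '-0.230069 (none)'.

0.000000 (parity)

Σlᵢ=15 odd — θ-integrand is odd under cosθ→−cosθ; I=0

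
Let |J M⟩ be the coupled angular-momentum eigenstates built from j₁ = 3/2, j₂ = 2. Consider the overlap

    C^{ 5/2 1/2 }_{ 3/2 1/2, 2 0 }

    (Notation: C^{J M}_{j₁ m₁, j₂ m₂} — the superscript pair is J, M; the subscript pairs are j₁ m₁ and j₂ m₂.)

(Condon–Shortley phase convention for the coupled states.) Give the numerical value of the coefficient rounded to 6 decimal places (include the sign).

+√(3/35) = +0.292770

√[6·1!2!3!/7! · 2!1!2!2!3!2!] = √(48/35)
  +(−1)^0/∏(0,1,1,2,1,1)! = 1/2  (running 1/2)
  +(−1)^1/∏(1,0,0,1,2,2)! = -1/4  (running 1/4)
⟨..|..⟩ = √(48/35)·(1/4) = +0.292770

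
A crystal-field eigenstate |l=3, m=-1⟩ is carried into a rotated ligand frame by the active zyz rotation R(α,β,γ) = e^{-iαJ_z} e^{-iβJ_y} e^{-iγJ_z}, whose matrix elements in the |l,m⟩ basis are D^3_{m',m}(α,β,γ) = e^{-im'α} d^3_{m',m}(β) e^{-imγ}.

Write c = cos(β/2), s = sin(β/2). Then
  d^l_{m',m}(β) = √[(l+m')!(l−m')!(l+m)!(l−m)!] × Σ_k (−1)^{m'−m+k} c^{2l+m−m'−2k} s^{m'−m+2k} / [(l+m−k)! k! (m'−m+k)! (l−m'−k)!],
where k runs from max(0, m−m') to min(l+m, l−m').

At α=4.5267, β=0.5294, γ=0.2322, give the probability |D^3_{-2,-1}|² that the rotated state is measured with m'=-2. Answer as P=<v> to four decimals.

D^3_{-2,-1}(4.5267,0.5294,0.2322) = e^{-i·-2·4.5267}·d^3_{-2,-1}(0.5294)·e^{-i·-1·0.2322}. Compute d first:
With c≡cos(β/2)=0.965171 and s≡sin(β/2)=0.261620, N=[1·120·2·24]^{1/2}=75.894664
The bounds max(0,m−m')=1 and min(l+m,l−m')=2 give 2 terms
  k=1: (−1)^0·75.8947/(24)·0.9652^5·0.2616^1 = +0.692934
  k=2: (−1)^1·75.8947/(12)·0.9652^3·0.2616^3 = -0.101825
d^3_{-2,-1}(0.5294) = +0.692934 -0.101825 = +0.591109
|D^3_{-2,-1}|² = |d^3_{-2,-1}(β)|² = (+0.591109)² = 0.349410 (the z-rotation phases have unit modulus)

P=0.3494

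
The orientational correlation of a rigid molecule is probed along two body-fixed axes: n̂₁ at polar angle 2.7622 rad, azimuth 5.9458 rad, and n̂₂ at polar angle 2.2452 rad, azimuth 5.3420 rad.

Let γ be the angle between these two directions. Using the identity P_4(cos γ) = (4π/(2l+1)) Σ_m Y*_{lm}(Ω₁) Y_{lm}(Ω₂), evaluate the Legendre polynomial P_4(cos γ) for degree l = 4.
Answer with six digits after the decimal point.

-0.174869

Summing Y*_{l m}(θ₁,φ₁)·Y_{l m}(θ₂,φ₂) over m ∈ [−4, 4]; prefactor 4π/(2·4+1) = 1.396263:
  term(m=-4) = -0.001025+0.000911i   from Y*(Ω₁)=+0.001827-0.008123i, Y(Ω₂)=-0.133754-0.096125i
  term(m=-3) = -0.005242+0.021364i   from Y*(Ω₁)=-0.031305+0.050084i, Y(Ω₂)=+0.353766-0.116464i
  term(m=-2) = +0.028997+0.076296i   from Y*(Ω₁)=+0.180573-0.144467i, Y(Ω₂)=-0.108199+0.335956i
  term(m=-1) = -0.025428-0.017539i   from Y*(Ω₁)=-0.466849+0.163770i, Y(Ω₂)=+0.036765+0.050465i
  term(m=+0) = -0.119843+0.000000i   from Y*(Ω₁)=+0.335545-0.000000i, Y(Ω₂)=-0.357161+0.000000i
  term(m=+1) = -0.025428+0.017539i   from Y*(Ω₁)=+0.466849+0.163770i, Y(Ω₂)=-0.036765+0.050465i
  term(m=+2) = +0.028997-0.076296i   from Y*(Ω₁)=+0.180573+0.144467i, Y(Ω₂)=-0.108199-0.335956i
  term(m=+3) = -0.005242-0.021364i   from Y*(Ω₁)=+0.031305+0.050084i, Y(Ω₂)=-0.353766-0.116464i
  term(m=+4) = -0.001025-0.000911i   from Y*(Ω₁)=+0.001827+0.008123i, Y(Ω₂)=-0.133754+0.096125i
Σ over m = -0.125241-0.000000i; ×(4π/9) → -0.174869-0.000000i. Real part: -0.174869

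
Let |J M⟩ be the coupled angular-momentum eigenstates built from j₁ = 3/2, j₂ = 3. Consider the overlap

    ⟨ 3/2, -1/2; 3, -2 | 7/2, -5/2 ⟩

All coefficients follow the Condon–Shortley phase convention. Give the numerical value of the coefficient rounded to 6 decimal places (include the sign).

+0.377964

j₁+j₂−J=1  J+j₁−j₂=2  J−j₁+j₂=5  j₁+j₂+J+1=9
(j₁±m₁, j₂±m₂, J±M) = (1,2,1,5,1,6)
P² = 6400/7
sum k=0..1:
  [0] +1/48 = 1/48
  [1] −1/120 = -1/120
S = 1/80
C² = P²·S² = 1/7 ; C = +0.377964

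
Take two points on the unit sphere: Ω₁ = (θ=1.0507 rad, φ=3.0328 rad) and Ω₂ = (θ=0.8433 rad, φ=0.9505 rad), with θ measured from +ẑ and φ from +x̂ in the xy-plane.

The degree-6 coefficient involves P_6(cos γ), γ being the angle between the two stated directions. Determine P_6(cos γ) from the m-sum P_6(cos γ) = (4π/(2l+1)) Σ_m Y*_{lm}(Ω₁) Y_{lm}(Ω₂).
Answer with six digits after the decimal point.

-0.311348

Term-by-term m-sum for l=6 (normalisation 4π/13 = 0.966644):
  m=-6: Y*=(0.163871, -0.125289)  Y=(0.070111, 0.045953)  product (0.017247, -0.001254)
  m=-5: Y*=(-0.350161, 0.211788)  Y=(0.010369, 0.258363)  product (-0.058349, -0.088273)
  m=-4: Y*=(0.314941, -0.146414)  Y=(-0.338762, 0.263136)  product (-0.068163, 0.132472)
  m=-3: Y*=(0.056764, -0.019214)  Y=(-0.322387, -0.096237)  product (-0.020149, 0.000731)
  m=-2: Y*=(-0.343085, 0.075851)  Y=(0.029831, 0.087032)  product (-0.016836, -0.027597)
  m=-1: Y*=(0.069998, -0.007645)  Y=(-0.215648, 0.301877)  product (-0.012787, 0.022780)
  m=+0: Y*=(0.330457, -0.000000)  Y=(-0.012159, 0.000000)  product (-0.004018, 0.000000)
  m=+1: Y*=(-0.069998, -0.007645)  Y=(0.215648, 0.301877)  product (-0.012787, -0.022780)
  m=+2: Y*=(-0.343085, -0.075851)  Y=(0.029831, -0.087032)  product (-0.016836, 0.027597)
  m=+3: Y*=(-0.056764, -0.019214)  Y=(0.322387, -0.096237)  product (-0.020149, -0.000731)
  m=+4: Y*=(0.314941, 0.146414)  Y=(-0.338762, -0.263136)  product (-0.068163, -0.132472)
  m=+5: Y*=(0.350161, 0.211788)  Y=(-0.010369, 0.258363)  product (-0.058349, 0.088273)
  m=+6: Y*=(0.163871, 0.125289)  Y=(0.070111, -0.045953)  product (0.017247, 0.001254)
Σ over m = (-0.322092, 0.000000); ×(4π/13) → (-0.311348, 0.000000). Real part: -0.311348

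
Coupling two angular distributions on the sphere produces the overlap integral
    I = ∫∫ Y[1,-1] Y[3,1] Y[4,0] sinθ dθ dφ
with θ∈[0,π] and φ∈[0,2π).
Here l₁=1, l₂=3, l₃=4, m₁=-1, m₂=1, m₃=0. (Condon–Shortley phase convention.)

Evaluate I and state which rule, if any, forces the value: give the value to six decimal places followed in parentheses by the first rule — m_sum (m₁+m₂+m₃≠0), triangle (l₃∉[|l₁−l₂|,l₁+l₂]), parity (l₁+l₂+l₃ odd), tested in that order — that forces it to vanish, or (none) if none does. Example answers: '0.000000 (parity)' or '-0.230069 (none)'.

0.150786 (none)

Checks pass: Σm=0; 8 even; l₃=4∈[2,4].
(2·1+1)(2·3+1)(2·4+1) = 189
Δ: 0! 2! 6! / 9! → 1/252
sum: t=0:+1/36 = 1/36
3j²(1 3 4; 0 0 0) = Δ·Π!·Σ² = 4/63  (sign +1)
sum: t=0:+1/96 = 1/96
3j²(1 3 4; -1 1 0) = Δ·Π!·Σ² = 1/42  (sign +1)
combine: 4πI² = 189·4/63·1/42 = 2/7
take √, sign +1: I = 0.15078601
No selection rule forces the value: the integral is nonzero (none).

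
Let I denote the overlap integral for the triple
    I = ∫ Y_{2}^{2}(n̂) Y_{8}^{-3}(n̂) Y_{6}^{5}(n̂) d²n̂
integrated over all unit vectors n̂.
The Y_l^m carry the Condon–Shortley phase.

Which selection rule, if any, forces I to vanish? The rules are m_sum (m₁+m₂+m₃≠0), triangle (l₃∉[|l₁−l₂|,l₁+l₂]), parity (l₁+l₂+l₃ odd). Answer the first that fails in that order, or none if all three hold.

Σmᵢ = 4  ✗
l₃∈[|l₁−l₂|,l₁+l₂]=[6,10], have l₃=6
Σlᵢ = 16 ⇒ even

m_sum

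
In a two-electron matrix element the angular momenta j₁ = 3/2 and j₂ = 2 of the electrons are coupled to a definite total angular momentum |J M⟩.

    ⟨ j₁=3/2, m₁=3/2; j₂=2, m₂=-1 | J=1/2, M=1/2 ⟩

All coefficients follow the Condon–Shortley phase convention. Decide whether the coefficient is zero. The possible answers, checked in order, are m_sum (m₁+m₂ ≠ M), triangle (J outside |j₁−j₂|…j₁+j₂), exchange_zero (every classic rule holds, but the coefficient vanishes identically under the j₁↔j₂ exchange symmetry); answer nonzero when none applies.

m-sum: m₁+m₂ = 3/2+(-1) = 1/2, M = 1/2  ✓
triangle: |j₁−j₂| = 1/2 ≤ J = 1/2 ≤ j₁+j₂ = 7/2  ✓
exchange: j₁≠j₂ or m₁≠m₂ — the exchange symmetry imposes no constraint here
value check: CG = +√(1/10) = +0.316228 ≠ 0

nonzero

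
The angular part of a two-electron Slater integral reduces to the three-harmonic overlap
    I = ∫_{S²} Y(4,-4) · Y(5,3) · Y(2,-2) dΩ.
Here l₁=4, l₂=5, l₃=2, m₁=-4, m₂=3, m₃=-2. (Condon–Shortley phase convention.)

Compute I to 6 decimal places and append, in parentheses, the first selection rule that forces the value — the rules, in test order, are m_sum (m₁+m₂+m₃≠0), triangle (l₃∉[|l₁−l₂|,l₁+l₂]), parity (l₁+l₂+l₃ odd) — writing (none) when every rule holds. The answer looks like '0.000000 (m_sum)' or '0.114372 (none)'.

Σmᵢ = -3 ≠ 0, so the φ-integral vanishes; I = 0

0.000000 (m_sum)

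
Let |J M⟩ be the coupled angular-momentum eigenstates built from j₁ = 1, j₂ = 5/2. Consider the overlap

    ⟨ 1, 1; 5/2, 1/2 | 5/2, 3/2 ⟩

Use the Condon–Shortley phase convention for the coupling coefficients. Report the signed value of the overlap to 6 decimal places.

+0.676123  (= +√(16/35))

triangle: 1!*1!*4!/7! = 24/5040
(j±m)!: 2!*0!*3!*2!*4!*1! = 576
prefactor² = (2J+1)*Δ*N² = 576/35
  k=0: +1/(0!*1!*0!*3!*1!*1!) = 1/6
Σ = 1/6  ⇒  CG² = 576/35*(1/6)² = 16/35
CG = +√(16/35) = +0.676123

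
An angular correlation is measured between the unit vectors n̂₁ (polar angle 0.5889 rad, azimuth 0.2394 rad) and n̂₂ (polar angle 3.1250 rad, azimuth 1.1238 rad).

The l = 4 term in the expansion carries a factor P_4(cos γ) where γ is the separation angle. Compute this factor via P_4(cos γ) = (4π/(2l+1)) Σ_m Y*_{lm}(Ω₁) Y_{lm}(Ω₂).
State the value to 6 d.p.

-0.148445

Expand P_4 via completeness: Σ_{m} conj(Y_{4,m}) at Ω₁ times Y_{4,m} at Ω₂ —
  [-4]  conj(Y_{4,-4})(Ω₁) = (0.024241, 0.034448) ; Y_{4,-4}(Ω₂) = (-0.000000, 0.000000) ; Δ = (-0.000000, 0.000000)
  [-3]  conj(Y_{4,-3})(Ω₁) = (0.134306, 0.117369) ; Y_{4,-3}(Ω₂) = (0.000006, -0.000001) ; Δ = (0.000001, 0.000000)
  [-2]  conj(Y_{4,-2})(Ω₁) = (0.351783, 0.182606) ; Y_{4,-2}(Ω₂) = (-0.000346, -0.000431) ; Δ = (-0.000043, -0.000215)
  [-1]  conj(Y_{4,-1})(Ω₁) = (0.390669, 0.095355) ; Y_{4,-1}(Ω₂) = (-0.013564, 0.028295) ; Δ = (-0.007997, 0.009761)
  [+0]  conj(Y_{4,0})(Ω₁) = (-0.106775, -0.000000) ; Y_{4,0}(Ω₂) = (0.845120, 0.000000) ; Δ = (-0.090238, -0.000000)
  [+1]  conj(Y_{4,1})(Ω₁) = (-0.390669, 0.095355) ; Y_{4,1}(Ω₂) = (0.013564, 0.028295) ; Δ = (-0.007997, -0.009761)
  [+2]  conj(Y_{4,2})(Ω₁) = (0.351783, -0.182606) ; Y_{4,2}(Ω₂) = (-0.000346, 0.000431) ; Δ = (-0.000043, 0.000215)
  [+3]  conj(Y_{4,3})(Ω₁) = (-0.134306, 0.117369) ; Y_{4,3}(Ω₂) = (-0.000006, -0.000001) ; Δ = (0.000001, -0.000000)
  [+4]  conj(Y_{4,4})(Ω₁) = (0.024241, -0.034448) ; Y_{4,4}(Ω₂) = (-0.000000, -0.000000) ; Δ = (-0.000000, -0.000000)
Accumulated sum (-0.106316, -0.000000); after 4π/(2l+1) scaling, (-0.148445, -0.000000) ⇒ P_4 = -0.148445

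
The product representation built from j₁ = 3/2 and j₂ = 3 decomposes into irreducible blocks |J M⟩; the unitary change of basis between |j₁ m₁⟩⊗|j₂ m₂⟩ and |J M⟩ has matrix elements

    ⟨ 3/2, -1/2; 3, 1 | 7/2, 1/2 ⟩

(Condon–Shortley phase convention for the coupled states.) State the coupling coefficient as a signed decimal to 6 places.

triangle: 1!·2!·5!/9! = 240/362880
(j±m)!: 1!·2!·4!·2!·4!·3! = 13824
prefactor² = (2J+1)·Δ·N² = 512/7
  k=0: +1/(0!·1!·2!·4!·0!·1!) = 1/48
  k=1: −1/(1!·0!·1!·3!·1!·2!) = -1/12
Σ = -1/16  ⇒  CG² = 512/7·(-1/16)² = 2/7
CG = −√(2/7) = -0.534522

-0.534522  (= −√(2/7))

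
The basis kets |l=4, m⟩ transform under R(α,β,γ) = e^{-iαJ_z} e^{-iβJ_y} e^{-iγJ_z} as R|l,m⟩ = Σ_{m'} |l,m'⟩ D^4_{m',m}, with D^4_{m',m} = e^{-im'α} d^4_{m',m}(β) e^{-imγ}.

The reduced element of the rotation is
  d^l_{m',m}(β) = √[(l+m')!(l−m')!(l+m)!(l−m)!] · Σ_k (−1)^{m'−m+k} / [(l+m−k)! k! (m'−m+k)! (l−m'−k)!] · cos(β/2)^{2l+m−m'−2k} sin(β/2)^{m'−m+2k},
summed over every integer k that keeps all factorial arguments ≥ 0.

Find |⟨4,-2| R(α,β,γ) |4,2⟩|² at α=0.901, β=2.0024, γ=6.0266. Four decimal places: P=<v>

P=0.1251

First d^4_{-2,2}(β=2.0024), then the phase factors e^{-i(-2)α} and e^{-i(2)γ}:
With c≡cos(β/2)=0.539292 and s≡sin(β/2)=0.842119, N=[2·720·720·2]^{1/2}=1440.000000
The bounds max(0,m−m')=4 and min(l+m,l−m')=6 give 3 terms
  k=4: (−1)^0·1440.0000/(96)·0.5393^4·0.8421^4 = +0.638089
  k=5: (−1)^1·1440.0000/(120)·0.5393^2·0.8421^6 = -1.244714
  k=6: (−1)^2·1440.0000/(1440)·0.5393^0·0.8421^8 = +0.252922
d^4_{-2,2}(2.0024) = +0.638089 -1.244714 +0.252922 = -0.353703
|D^4_{-2,2}|² = |d^4_{-2,2}(β)|² = (-0.353703)² = 0.125106 (the z-rotation phases have unit modulus)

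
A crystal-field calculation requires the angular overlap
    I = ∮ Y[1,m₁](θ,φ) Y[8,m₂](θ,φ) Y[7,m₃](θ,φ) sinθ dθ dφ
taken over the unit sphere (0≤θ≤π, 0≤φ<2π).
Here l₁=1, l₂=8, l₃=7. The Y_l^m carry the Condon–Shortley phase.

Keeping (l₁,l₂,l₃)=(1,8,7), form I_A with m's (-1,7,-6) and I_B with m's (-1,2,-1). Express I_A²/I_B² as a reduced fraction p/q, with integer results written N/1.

7/3

Shared (l₁,l₂,l₃)=(1,8,7): N and (l;000)² cancel in I_A²/I_B².
A: Δ = 2!·0!·14!/17! = 1/2040; Racah Σ t=2..2: t=2:+1/12454041600 = 1/12454041600; ⇒ 3j(1 8 7; -1 7 -6)² = 7/136, sgn -1
B: Δ = 2!·0!·14!/17! = 1/2040; Racah Σ t=2..2: t=2:+1/58060800 = 1/58060800; ⇒ 3j(1 8 7; -1 2 -1)² = 3/136, sgn +1
I_A²/I_B² = (7/136)/(3/136) = 7/3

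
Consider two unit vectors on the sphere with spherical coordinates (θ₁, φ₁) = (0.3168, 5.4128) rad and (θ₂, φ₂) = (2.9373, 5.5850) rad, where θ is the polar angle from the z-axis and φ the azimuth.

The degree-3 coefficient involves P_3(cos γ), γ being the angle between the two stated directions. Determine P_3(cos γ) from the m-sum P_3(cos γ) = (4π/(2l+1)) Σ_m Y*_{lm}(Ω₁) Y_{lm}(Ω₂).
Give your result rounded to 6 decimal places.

-0.333804

Addition theorem: P_3(cos γ) = (4π/7) Σ_m Y*_{lm}(Ω₁) Y_{lm}(Ω₂), m = −3…3:
  m=-3: (-0.01088 - 0.00638j) × (-0.00174 + 0.00302j) = 0.00004 - 0.00002j  (running Σ = 0.00004 - 0.00002j)
  m=-2: (-0.01594 - 0.09289j) × (-0.00715 - 0.04056j) = -0.00365 + 0.00131j  (running Σ = -0.00362 + 0.00129j)
  m=-1: (0.22808 - 0.27056j) × (0.19056 + 0.15991j) = 0.08673 - 0.01508j  (running Σ = 0.08311 - 0.01379j)
  m=0: (0.53714 + 0.00000j) × (-0.65563 + 0.00000j) = -0.35217 + 0.00000j  (running Σ = -0.26906 - 0.01379j)
  m=1: (-0.22808 - 0.27056j) × (-0.19056 + 0.15991j) = 0.08673 + 0.01508j  (running Σ = -0.18233 + 0.00129j)
  m=2: (-0.01594 + 0.09289j) × (-0.00715 + 0.04056j) = -0.00365 - 0.00131j  (running Σ = -0.18598 - 0.00002j)
  m=3: (0.01088 - 0.00638j) × (0.00174 + 0.00302j) = 0.00004 + 0.00002j  (running Σ = -0.18594 + 0.00000j)
Σ over m = -0.18594 + 0.00000j; ×(4π/7) → -0.33380 + 0.00000j. Real part: -0.333804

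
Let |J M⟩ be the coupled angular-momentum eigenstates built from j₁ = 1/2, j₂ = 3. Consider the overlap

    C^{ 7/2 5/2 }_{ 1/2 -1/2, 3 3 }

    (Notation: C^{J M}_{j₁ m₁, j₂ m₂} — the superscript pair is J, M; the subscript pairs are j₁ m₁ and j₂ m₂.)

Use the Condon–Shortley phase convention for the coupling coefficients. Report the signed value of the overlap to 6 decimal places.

+0.377964  (= +√(1/7))

j₁+j₂−J=0  J+j₁−j₂=1  J−j₁+j₂=6  j₁+j₂+J+1=8
(j₁±m₁, j₂±m₂, J±M) = (0,1,6,0,6,1)
P² = 518400/7
sum k=0..0:
  [0] +1/720 = 1/720
S = 1/720
C² = P²·S² = 1/7 ; C = +0.377964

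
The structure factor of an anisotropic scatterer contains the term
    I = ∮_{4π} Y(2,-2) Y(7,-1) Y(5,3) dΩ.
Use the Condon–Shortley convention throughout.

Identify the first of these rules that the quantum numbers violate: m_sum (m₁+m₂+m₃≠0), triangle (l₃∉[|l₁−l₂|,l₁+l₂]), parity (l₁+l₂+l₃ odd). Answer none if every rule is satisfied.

m₁+m₂+m₃ = -2 − 1 + 3 = 0  ✓
triangle: |2−7|=5 ≤ l₃=5 ≤ 2+7=9  ✓
parity: l₁+l₂+l₃ = 14 is even  ✓

none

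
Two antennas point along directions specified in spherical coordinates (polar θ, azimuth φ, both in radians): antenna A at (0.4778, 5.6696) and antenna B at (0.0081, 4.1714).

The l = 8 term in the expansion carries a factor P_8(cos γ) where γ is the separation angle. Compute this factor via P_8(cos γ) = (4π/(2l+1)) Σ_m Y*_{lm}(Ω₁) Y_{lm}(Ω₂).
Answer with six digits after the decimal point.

Term-by-term m-sum for l=8 (normalisation 4π/17 = 0.739198):
  m=-8: (0.000201, 0.001010) × (-0.000000, -0.000000) = (0.000000, -0.000000)  (running Σ = (0.000000, -0.000000))
  m=-7: (-0.003225, 0.007275) × (-0.000000, 0.000000) = (-0.000000, -0.000000)  (running Σ = (-0.000000, -0.000000))
  m=-6: (-0.033049, 0.019807) × (0.000000, 0.000000) = (-0.000000, 0.000000)  (running Σ = (-0.000000, 0.000000))
  m=-5: (-0.130696, -0.009645) × (-0.000000, -0.000000) = (0.000000, 0.000000)  (running Σ = (0.000000, 0.000000))
  m=-4: (-0.244526, -0.200689) × (-0.000000, 0.000000) = (0.000000, -0.000000)  (running Σ = (0.000000, -0.000000))
  m=-3: (-0.135729, -0.490503) × (0.000007, 0.000000) = (-0.000001, -0.000004)  (running Σ = (-0.000001, -0.000004))
  m=-2: (0.142937, -0.399463) × (-0.000318, -0.000598) = (-0.000284, 0.000042)  (running Σ = (-0.000285, 0.000038))
  m=-1: (-0.083774, 0.058999) × (-0.020572, 0.034243) = (-0.000297, -0.004082)  (running Σ = (-0.000582, -0.004045))
  m=0: (-0.464972, -0.000000) × (1.161733, 0.000000) = (-0.540174, -0.000000)  (running Σ = (-0.540756, -0.004045))
  m=1: (0.083774, 0.058999) × (0.020572, 0.034243) = (-0.000297, 0.004082)  (running Σ = (-0.541052, 0.000038))
  m=2: (0.142937, 0.399463) × (-0.000318, 0.000598) = (-0.000284, -0.000042)  (running Σ = (-0.541337, -0.000004))
  m=3: (0.135729, -0.490503) × (-0.000007, 0.000000) = (-0.000001, 0.000004)  (running Σ = (-0.541337, -0.000000))
  m=4: (-0.244526, 0.200689) × (-0.000000, -0.000000) = (0.000000, 0.000000)  (running Σ = (-0.541337, 0.000000))
  m=5: (0.130696, -0.009645) × (0.000000, -0.000000) = (0.000000, -0.000000)  (running Σ = (-0.541337, 0.000000))
  m=6: (-0.033049, -0.019807) × (0.000000, -0.000000) = (-0.000000, -0.000000)  (running Σ = (-0.541337, -0.000000))
  m=7: (0.003225, 0.007275) × (0.000000, 0.000000) = (-0.000000, 0.000000)  (running Σ = (-0.541337, -0.000000))
  m=8: (0.000201, -0.001010) × (-0.000000, 0.000000) = (0.000000, 0.000000)  (running Σ = (-0.541337, -0.000000))
Σ over m = (-0.541337, -0.000000); ×(4π/17) → (-0.400156, -0.000000). Real part: -0.400156

-0.400156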